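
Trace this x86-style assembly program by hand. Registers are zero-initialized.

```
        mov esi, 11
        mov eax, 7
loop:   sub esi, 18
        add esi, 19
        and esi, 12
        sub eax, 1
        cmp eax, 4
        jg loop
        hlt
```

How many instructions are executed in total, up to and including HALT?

esi=11
eax=7
esi=11-18=-7
esi=(-7)+19=12
esi=12&12=12
eax=7-1=6
cmp eax, 4  (cmp 6,4)
jg loop: taken
esi=12-18=-6
esi=(-6)+19=13
esi=13&12=12
eax=6-1=5
cmp eax, 4  (cmp 5,4)
jg loop: taken
esi=12-18=-6
esi=(-6)+19=13
esi=13&12=12
eax=5-1=4
cmp eax, 4  (cmp 4,4)
jg loop: not taken
halt.
Total executed instructions: 21.

21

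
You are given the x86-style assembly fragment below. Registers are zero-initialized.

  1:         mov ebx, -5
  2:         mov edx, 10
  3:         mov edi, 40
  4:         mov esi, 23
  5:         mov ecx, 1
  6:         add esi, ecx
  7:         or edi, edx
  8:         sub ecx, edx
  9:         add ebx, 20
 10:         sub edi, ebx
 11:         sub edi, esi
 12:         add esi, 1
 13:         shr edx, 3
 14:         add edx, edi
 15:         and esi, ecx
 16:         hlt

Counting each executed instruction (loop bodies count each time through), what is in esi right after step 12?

mov ebx, -5 → ebx=-5
mov edx, 10 → edx=10
mov edi, 40 → edi=40
mov esi, 23 → esi=23
mov ecx, 1 → ecx=1
add esi, ecx → esi=23+1=24
or edi, edx → edi=40|10=42
sub ecx, edx → ecx=1-10=-9
add ebx, 20 → ebx=(-5)+20=15
sub edi, ebx → edi=42-15=27
sub edi, esi → edi=27-24=3
add esi, 1 → esi=24+1=25
After step 12: esi = 25.

25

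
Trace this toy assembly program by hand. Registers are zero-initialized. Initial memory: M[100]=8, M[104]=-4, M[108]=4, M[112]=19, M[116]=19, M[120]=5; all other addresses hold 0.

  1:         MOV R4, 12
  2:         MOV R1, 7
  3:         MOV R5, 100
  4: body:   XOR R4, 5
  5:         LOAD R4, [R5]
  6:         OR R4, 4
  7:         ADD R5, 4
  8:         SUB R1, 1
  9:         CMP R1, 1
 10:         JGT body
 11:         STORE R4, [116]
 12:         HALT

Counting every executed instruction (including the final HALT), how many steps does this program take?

47

MOV R4, 12 → R4=12
MOV R1, 7 → R1=7
MOV R5, 100 → R5=100
XOR R4, 5 → R4=12^5=9
LOAD R4, [R5] → R4=M[100]=8
OR R4, 4 → R4=8|4=12
ADD R5, 4 → R5=100+4=104
SUB R1, 1 → R1=7-1=6
CMP R1, 1  (cmp 6,1)
JGT body: taken
XOR R4, 5 → R4=12^5=9
LOAD R4, [R5] → R4=M[104]=-4
OR R4, 4 → R4=(-4)|4=-4
ADD R5, 4 → R5=104+4=108
SUB R1, 1 → R1=6-1=5
CMP R1, 1  (cmp 5,1)
JGT body: taken
XOR R4, 5 → R4=(-4)^5=-7
LOAD R4, [R5] → R4=M[108]=4
OR R4, 4 → R4=4|4=4
ADD R5, 4 → R5=108+4=112
SUB R1, 1 → R1=5-1=4
CMP R1, 1  (cmp 4,1)
JGT body: taken
XOR R4, 5 → R4=4^5=1
LOAD R4, [R5] → R4=M[112]=19
OR R4, 4 → R4=19|4=23
ADD R5, 4 → R5=112+4=116
SUB R1, 1 → R1=4-1=3
CMP R1, 1  (cmp 3,1)
JGT body: taken
XOR R4, 5 → R4=23^5=18
LOAD R4, [R5] → R4=M[116]=19
OR R4, 4 → R4=19|4=23
ADD R5, 4 → R5=116+4=120
SUB R1, 1 → R1=3-1=2
CMP R1, 1  (cmp 2,1)
JGT body: taken
XOR R4, 5 → R4=23^5=18
LOAD R4, [R5] → R4=M[120]=5
OR R4, 4 → R4=5|4=5
ADD R5, 4 → R5=120+4=124
SUB R1, 1 → R1=2-1=1
CMP R1, 1  (cmp 1,1)
JGT body: not taken
STORE R4, [116] → M[116]=5
halt.
Total executed instructions: 47.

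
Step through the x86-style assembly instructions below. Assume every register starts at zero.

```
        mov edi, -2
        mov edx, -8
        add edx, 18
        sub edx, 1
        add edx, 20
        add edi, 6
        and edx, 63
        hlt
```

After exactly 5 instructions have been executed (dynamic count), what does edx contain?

29

edi=-2
edx=-8
edx=(-8)+18=10
edx=10-1=9
edx=9+20=29
After step 5: edx = 29.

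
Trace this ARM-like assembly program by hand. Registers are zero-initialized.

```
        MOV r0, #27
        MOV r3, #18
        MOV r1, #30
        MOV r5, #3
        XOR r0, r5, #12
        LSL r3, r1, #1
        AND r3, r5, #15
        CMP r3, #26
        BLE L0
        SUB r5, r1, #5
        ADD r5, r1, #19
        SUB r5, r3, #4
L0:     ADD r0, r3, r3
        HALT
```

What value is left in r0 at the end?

MOV r0, #27 → r0=27
MOV r3, #18 → r3=18
MOV r1, #30 → r1=30
MOV r5, #3 → r5=3
XOR r0, r5, #12 → r0=3^12=15
LSL r3, r1, #1 → r3=30<<1=60
AND r3, r5, #15 → r3=3&15=3
CMP r3, #26  (cmp 3,26)
BLE L0: taken
ADD r0, r3, r3 → r0=3+3=6
halt.

6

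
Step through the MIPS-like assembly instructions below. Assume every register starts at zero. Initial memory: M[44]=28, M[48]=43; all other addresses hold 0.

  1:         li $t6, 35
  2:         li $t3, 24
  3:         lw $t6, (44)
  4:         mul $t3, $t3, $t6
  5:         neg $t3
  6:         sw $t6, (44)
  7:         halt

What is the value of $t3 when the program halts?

-672

$t6=35
$t3=24
$t6=M[44]=28
$t3=24*28=672
$t3=-(672)=-672
sw $t6, (44) → M[44]=28
halt.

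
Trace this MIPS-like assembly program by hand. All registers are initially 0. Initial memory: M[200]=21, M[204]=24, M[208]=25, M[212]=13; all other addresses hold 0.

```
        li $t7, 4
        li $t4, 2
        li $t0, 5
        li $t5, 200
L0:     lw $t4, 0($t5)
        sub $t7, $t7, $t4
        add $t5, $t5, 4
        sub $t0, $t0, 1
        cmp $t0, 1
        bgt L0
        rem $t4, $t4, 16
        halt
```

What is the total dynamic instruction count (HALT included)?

30

after li $t7, 4: $t7=4
after li $t4, 2: $t4=2
after li $t0, 5: $t0=5
after li $t5, 200: $t5=200
after lw $t4, 0($t5): $t4=M[200]=21
after sub $t7, $t7, $t4: $t7=4-21=-17
after add $t5, $t5, 4: $t5=200+4=204
after sub $t0, $t0, 1: $t0=5-1=4
cmp $t0, 1  (cmp 4,1)
bgt L0: taken
after lw $t4, 0($t5): $t4=M[204]=24
after sub $t7, $t7, $t4: $t7=(-17)-24=-41
after add $t5, $t5, 4: $t5=204+4=208
after sub $t0, $t0, 1: $t0=4-1=3
cmp $t0, 1  (cmp 3,1)
bgt L0: taken
after lw $t4, 0($t5): $t4=M[208]=25
after sub $t7, $t7, $t4: $t7=(-41)-25=-66
after add $t5, $t5, 4: $t5=208+4=212
after sub $t0, $t0, 1: $t0=3-1=2
cmp $t0, 1  (cmp 2,1)
bgt L0: taken
after lw $t4, 0($t5): $t4=M[212]=13
after sub $t7, $t7, $t4: $t7=(-66)-13=-79
after add $t5, $t5, 4: $t5=212+4=216
after sub $t0, $t0, 1: $t0=2-1=1
cmp $t0, 1  (cmp 1,1)
bgt L0: not taken
after rem $t4, $t4, 16: $t4=13%16=13
halt.
Total executed instructions: 30.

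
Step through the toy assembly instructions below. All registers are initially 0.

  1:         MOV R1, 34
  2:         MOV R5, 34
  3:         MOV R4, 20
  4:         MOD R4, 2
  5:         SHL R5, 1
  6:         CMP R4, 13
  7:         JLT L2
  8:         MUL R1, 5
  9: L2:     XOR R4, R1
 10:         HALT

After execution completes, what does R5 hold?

68

MOV R1, 34 → R1=34
MOV R5, 34 → R5=34
MOV R4, 20 → R4=20
MOD R4, 2 → R4=20%2=0
SHL R5, 1 → R5=34<<1=68
CMP R4, 13  (cmp 0,13)
JLT L2: taken
XOR R4, R1 → R4=0^34=34
halt.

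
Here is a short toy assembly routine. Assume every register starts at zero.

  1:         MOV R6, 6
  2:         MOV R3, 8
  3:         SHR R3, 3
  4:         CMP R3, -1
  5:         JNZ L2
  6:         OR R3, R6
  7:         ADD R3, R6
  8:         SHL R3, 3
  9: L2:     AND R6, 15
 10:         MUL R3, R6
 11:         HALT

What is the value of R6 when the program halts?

MOV R6, 6 → R6=6
MOV R3, 8 → R3=8
SHR R3, 3 → R3=8>>3=1
CMP R3, -1  (cmp 1,-1)
JNZ L2: taken
AND R6, 15 → R6=6&15=6
MUL R3, R6 → R3=1*6=6
halt.

6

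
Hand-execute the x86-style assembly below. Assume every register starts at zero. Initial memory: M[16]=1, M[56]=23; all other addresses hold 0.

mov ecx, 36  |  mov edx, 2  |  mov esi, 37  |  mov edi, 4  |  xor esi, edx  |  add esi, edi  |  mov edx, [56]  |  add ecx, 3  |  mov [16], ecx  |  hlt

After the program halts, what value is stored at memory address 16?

39

after mov ecx, 36: ecx=36
after mov edx, 2: edx=2
after mov esi, 37: esi=37
after mov edi, 4: edi=4
after xor esi, edx: esi=37^2=39
after add esi, edi: esi=39+4=43
after mov edx, [56]: edx=M[56]=23
after add ecx, 3: ecx=36+3=39
mov [16], ecx → M[16]=39
halt.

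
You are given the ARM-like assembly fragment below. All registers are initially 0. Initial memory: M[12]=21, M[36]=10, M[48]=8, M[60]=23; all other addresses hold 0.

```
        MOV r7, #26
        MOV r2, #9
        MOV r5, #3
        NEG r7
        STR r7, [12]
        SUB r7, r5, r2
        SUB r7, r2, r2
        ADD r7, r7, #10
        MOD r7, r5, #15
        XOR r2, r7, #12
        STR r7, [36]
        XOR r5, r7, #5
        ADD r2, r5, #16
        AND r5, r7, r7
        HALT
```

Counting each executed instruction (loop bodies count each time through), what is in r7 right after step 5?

MOV r7, #26 → r7=26
MOV r2, #9 → r2=9
MOV r5, #3 → r5=3
NEG r7 → r7=-(26)=-26
STR r7, [12] → M[12]=-26
After step 5: r7 = -26.

-26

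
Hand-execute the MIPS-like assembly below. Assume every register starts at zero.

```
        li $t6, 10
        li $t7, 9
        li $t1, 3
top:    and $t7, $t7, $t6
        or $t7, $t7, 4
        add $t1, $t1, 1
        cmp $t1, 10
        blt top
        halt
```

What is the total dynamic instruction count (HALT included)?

li $t6, 10 → $t6=10
li $t7, 9 → $t7=9
li $t1, 3 → $t1=3
and $t7, $t7, $t6 → $t7=9&10=8
or $t7, $t7, 4 → $t7=8|4=12
add $t1, $t1, 1 → $t1=3+1=4
cmp $t1, 10  (cmp 4,10)
blt top: taken
and $t7, $t7, $t6 → $t7=12&10=8
or $t7, $t7, 4 → $t7=8|4=12
add $t1, $t1, 1 → $t1=4+1=5
cmp $t1, 10  (cmp 5,10)
blt top: taken
and $t7, $t7, $t6 → $t7=12&10=8
or $t7, $t7, 4 → $t7=8|4=12
add $t1, $t1, 1 → $t1=5+1=6
cmp $t1, 10  (cmp 6,10)
blt top: taken
and $t7, $t7, $t6 → $t7=12&10=8
or $t7, $t7, 4 → $t7=8|4=12
add $t1, $t1, 1 → $t1=6+1=7
cmp $t1, 10  (cmp 7,10)
blt top: taken
and $t7, $t7, $t6 → $t7=12&10=8
or $t7, $t7, 4 → $t7=8|4=12
add $t1, $t1, 1 → $t1=7+1=8
cmp $t1, 10  (cmp 8,10)
blt top: taken
and $t7, $t7, $t6 → $t7=12&10=8
or $t7, $t7, 4 → $t7=8|4=12
add $t1, $t1, 1 → $t1=8+1=9
cmp $t1, 10  (cmp 9,10)
blt top: taken
and $t7, $t7, $t6 → $t7=12&10=8
or $t7, $t7, 4 → $t7=8|4=12
add $t1, $t1, 1 → $t1=9+1=10
cmp $t1, 10  (cmp 10,10)
blt top: not taken
halt.
Total executed instructions: 39.

39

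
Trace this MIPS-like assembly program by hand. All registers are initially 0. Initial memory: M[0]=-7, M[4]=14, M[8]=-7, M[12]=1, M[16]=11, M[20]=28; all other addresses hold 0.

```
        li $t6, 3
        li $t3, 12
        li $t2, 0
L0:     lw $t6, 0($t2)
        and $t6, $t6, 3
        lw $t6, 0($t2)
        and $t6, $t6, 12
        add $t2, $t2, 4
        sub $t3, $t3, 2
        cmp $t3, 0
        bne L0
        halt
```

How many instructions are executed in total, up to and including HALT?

52

li $t6, 3 → $t6=3
li $t3, 12 → $t3=12
li $t2, 0 → $t2=0
lw $t6, 0($t2) → $t6=M[0]=-7
and $t6, $t6, 3 → $t6=(-7)&3=1
lw $t6, 0($t2) → $t6=M[0]=-7
and $t6, $t6, 12 → $t6=(-7)&12=8
add $t2, $t2, 4 → $t2=0+4=4
sub $t3, $t3, 2 → $t3=12-2=10
cmp $t3, 0  (cmp 10,0)
bne L0: taken
lw $t6, 0($t2) → $t6=M[4]=14
and $t6, $t6, 3 → $t6=14&3=2
lw $t6, 0($t2) → $t6=M[4]=14
and $t6, $t6, 12 → $t6=14&12=12
add $t2, $t2, 4 → $t2=4+4=8
sub $t3, $t3, 2 → $t3=10-2=8
cmp $t3, 0  (cmp 8,0)
bne L0: taken
lw $t6, 0($t2) → $t6=M[8]=-7
and $t6, $t6, 3 → $t6=(-7)&3=1
lw $t6, 0($t2) → $t6=M[8]=-7
and $t6, $t6, 12 → $t6=(-7)&12=8
add $t2, $t2, 4 → $t2=8+4=12
sub $t3, $t3, 2 → $t3=8-2=6
cmp $t3, 0  (cmp 6,0)
bne L0: taken
lw $t6, 0($t2) → $t6=M[12]=1
and $t6, $t6, 3 → $t6=1&3=1
lw $t6, 0($t2) → $t6=M[12]=1
and $t6, $t6, 12 → $t6=1&12=0
add $t2, $t2, 4 → $t2=12+4=16
sub $t3, $t3, 2 → $t3=6-2=4
cmp $t3, 0  (cmp 4,0)
bne L0: taken
lw $t6, 0($t2) → $t6=M[16]=11
and $t6, $t6, 3 → $t6=11&3=3
lw $t6, 0($t2) → $t6=M[16]=11
and $t6, $t6, 12 → $t6=11&12=8
add $t2, $t2, 4 → $t2=16+4=20
sub $t3, $t3, 2 → $t3=4-2=2
cmp $t3, 0  (cmp 2,0)
bne L0: taken
lw $t6, 0($t2) → $t6=M[20]=28
and $t6, $t6, 3 → $t6=28&3=0
lw $t6, 0($t2) → $t6=M[20]=28
and $t6, $t6, 12 → $t6=28&12=12
add $t2, $t2, 4 → $t2=20+4=24
sub $t3, $t3, 2 → $t3=2-2=0
cmp $t3, 0  (cmp 0,0)
bne L0: not taken
halt.
Total executed instructions: 52.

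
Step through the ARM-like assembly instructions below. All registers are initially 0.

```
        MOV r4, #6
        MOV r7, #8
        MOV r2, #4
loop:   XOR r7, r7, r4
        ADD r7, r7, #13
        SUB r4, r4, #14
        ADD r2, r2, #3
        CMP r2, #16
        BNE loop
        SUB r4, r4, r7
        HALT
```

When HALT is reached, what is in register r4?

-58

MOV r4, #6 → r4=6
MOV r7, #8 → r7=8
MOV r2, #4 → r2=4
XOR r7, r7, r4 → r7=8^6=14
ADD r7, r7, #13 → r7=14+13=27
SUB r4, r4, #14 → r4=6-14=-8
ADD r2, r2, #3 → r2=4+3=7
CMP r2, #16  (cmp 7,16)
BNE loop: taken
XOR r7, r7, r4 → r7=27^(-8)=-29
ADD r7, r7, #13 → r7=(-29)+13=-16
SUB r4, r4, #14 → r4=(-8)-14=-22
ADD r2, r2, #3 → r2=7+3=10
CMP r2, #16  (cmp 10,16)
BNE loop: taken
XOR r7, r7, r4 → r7=(-16)^(-22)=26
ADD r7, r7, #13 → r7=26+13=39
SUB r4, r4, #14 → r4=(-22)-14=-36
ADD r2, r2, #3 → r2=10+3=13
CMP r2, #16  (cmp 13,16)
BNE loop: taken
XOR r7, r7, r4 → r7=39^(-36)=-5
ADD r7, r7, #13 → r7=(-5)+13=8
SUB r4, r4, #14 → r4=(-36)-14=-50
ADD r2, r2, #3 → r2=13+3=16
CMP r2, #16  (cmp 16,16)
BNE loop: not taken
SUB r4, r4, r7 → r4=(-50)-8=-58
halt.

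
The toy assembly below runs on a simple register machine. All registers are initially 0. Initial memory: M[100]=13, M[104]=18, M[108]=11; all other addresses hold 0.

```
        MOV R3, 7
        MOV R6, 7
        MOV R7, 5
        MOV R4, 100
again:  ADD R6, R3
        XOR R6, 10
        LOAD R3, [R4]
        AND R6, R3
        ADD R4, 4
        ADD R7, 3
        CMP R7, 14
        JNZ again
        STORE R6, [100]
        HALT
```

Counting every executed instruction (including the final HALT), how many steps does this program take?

MOV R3, 7 → R3=7
MOV R6, 7 → R6=7
MOV R7, 5 → R7=5
MOV R4, 100 → R4=100
ADD R6, R3 → R6=7+7=14
XOR R6, 10 → R6=14^10=4
LOAD R3, [R4] → R3=M[100]=13
AND R6, R3 → R6=4&13=4
ADD R4, 4 → R4=100+4=104
ADD R7, 3 → R7=5+3=8
CMP R7, 14  (cmp 8,14)
JNZ again: taken
ADD R6, R3 → R6=4+13=17
XOR R6, 10 → R6=17^10=27
LOAD R3, [R4] → R3=M[104]=18
AND R6, R3 → R6=27&18=18
ADD R4, 4 → R4=104+4=108
ADD R7, 3 → R7=8+3=11
CMP R7, 14  (cmp 11,14)
JNZ again: taken
ADD R6, R3 → R6=18+18=36
XOR R6, 10 → R6=36^10=46
LOAD R3, [R4] → R3=M[108]=11
AND R6, R3 → R6=46&11=10
ADD R4, 4 → R4=108+4=112
ADD R7, 3 → R7=11+3=14
CMP R7, 14  (cmp 14,14)
JNZ again: not taken
STORE R6, [100] → M[100]=10
halt.
Total executed instructions: 30.

30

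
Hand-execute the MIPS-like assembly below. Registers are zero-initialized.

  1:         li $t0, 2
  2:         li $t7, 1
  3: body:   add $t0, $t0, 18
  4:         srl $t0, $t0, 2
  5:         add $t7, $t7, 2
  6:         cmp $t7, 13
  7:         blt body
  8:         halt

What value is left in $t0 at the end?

$t0=2
$t7=1
$t0=2+18=20
$t0=20>>2=5
$t7=1+2=3
cmp $t7, 13  (cmp 3,13)
blt body: taken
$t0=5+18=23
$t0=23>>2=5
$t7=3+2=5
cmp $t7, 13  (cmp 5,13)
blt body: taken
$t0=5+18=23
$t0=23>>2=5
$t7=5+2=7
cmp $t7, 13  (cmp 7,13)
blt body: taken
$t0=5+18=23
$t0=23>>2=5
$t7=7+2=9
cmp $t7, 13  (cmp 9,13)
blt body: taken
$t0=5+18=23
$t0=23>>2=5
$t7=9+2=11
cmp $t7, 13  (cmp 11,13)
blt body: taken
$t0=5+18=23
$t0=23>>2=5
$t7=11+2=13
cmp $t7, 13  (cmp 13,13)
blt body: not taken
halt.

5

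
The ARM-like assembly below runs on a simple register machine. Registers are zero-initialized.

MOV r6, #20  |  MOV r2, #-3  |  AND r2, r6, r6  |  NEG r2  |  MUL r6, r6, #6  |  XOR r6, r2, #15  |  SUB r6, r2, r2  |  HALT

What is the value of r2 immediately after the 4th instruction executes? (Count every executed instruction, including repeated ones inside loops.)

-20

after MOV r6, #20: r6=20
after MOV r2, #-3: r2=-3
after AND r2, r6, r6: r2=20&20=20
after NEG r2: r2=-(20)=-20
After step 4: r2 = -20.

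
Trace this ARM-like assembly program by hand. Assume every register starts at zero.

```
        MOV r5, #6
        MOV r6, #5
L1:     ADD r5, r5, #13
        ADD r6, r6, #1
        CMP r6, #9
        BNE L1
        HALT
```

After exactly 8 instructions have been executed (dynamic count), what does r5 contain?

r5=6
r6=5
r5=6+13=19
r6=5+1=6
CMP r6, #9  (cmp 6,9)
BNE L1: taken
r5=19+13=32
r6=6+1=7
After step 8: r5 = 32.

32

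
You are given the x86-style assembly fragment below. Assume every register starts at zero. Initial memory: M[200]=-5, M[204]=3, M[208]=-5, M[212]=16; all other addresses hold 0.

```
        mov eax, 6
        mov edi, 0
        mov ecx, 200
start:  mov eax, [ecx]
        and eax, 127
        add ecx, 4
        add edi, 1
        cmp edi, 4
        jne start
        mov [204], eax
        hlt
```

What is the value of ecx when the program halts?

eax=6
edi=0
ecx=200
eax=M[200]=-5
eax=(-5)&127=123
ecx=200+4=204
edi=0+1=1
cmp edi, 4  (cmp 1,4)
jne start: taken
eax=M[204]=3
eax=3&127=3
ecx=204+4=208
edi=1+1=2
cmp edi, 4  (cmp 2,4)
jne start: taken
eax=M[208]=-5
eax=(-5)&127=123
ecx=208+4=212
edi=2+1=3
cmp edi, 4  (cmp 3,4)
jne start: taken
eax=M[212]=16
eax=16&127=16
ecx=212+4=216
edi=3+1=4
cmp edi, 4  (cmp 4,4)
jne start: not taken
mov [204], eax → M[204]=16
halt.

216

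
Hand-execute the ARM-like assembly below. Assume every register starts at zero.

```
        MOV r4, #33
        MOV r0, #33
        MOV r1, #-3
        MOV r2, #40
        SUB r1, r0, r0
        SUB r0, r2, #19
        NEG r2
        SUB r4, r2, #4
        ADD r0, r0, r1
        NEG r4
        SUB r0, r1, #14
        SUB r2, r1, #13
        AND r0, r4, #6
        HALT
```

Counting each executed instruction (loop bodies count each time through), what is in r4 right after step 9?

-44

after MOV r4, #33: r4=33
after MOV r0, #33: r0=33
after MOV r1, #-3: r1=-3
after MOV r2, #40: r2=40
after SUB r1, r0, r0: r1=33-33=0
after SUB r0, r2, #19: r0=40-19=21
after NEG r2: r2=-(40)=-40
after SUB r4, r2, #4: r4=(-40)-4=-44
after ADD r0, r0, r1: r0=21+0=21
After step 9: r4 = -44.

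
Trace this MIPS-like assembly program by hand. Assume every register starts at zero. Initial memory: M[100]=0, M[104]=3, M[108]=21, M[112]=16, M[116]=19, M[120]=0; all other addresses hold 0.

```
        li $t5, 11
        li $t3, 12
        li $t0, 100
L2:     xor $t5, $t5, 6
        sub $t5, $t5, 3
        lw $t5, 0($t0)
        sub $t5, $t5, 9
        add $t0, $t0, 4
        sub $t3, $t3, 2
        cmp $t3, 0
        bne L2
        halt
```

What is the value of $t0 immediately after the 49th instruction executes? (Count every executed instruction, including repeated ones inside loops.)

124

$t5=11
$t3=12
$t0=100
$t5=11^6=13
$t5=13-3=10
$t5=M[100]=0
$t5=0-9=-9
$t0=100+4=104
$t3=12-2=10
cmp $t3, 0  (cmp 10,0)
bne L2: taken
$t5=(-9)^6=-15
$t5=(-15)-3=-18
$t5=M[104]=3
$t5=3-9=-6
$t0=104+4=108
$t3=10-2=8
cmp $t3, 0  (cmp 8,0)
bne L2: taken
$t5=(-6)^6=-4
$t5=(-4)-3=-7
$t5=M[108]=21
$t5=21-9=12
$t0=108+4=112
$t3=8-2=6
cmp $t3, 0  (cmp 6,0)
bne L2: taken
$t5=12^6=10
$t5=10-3=7
$t5=M[112]=16
$t5=16-9=7
$t0=112+4=116
$t3=6-2=4
cmp $t3, 0  (cmp 4,0)
bne L2: taken
$t5=7^6=1
$t5=1-3=-2
$t5=M[116]=19
$t5=19-9=10
$t0=116+4=120
$t3=4-2=2
cmp $t3, 0  (cmp 2,0)
bne L2: taken
$t5=10^6=12
$t5=12-3=9
$t5=M[120]=0
$t5=0-9=-9
$t0=120+4=124
$t3=2-2=0
After step 49: $t0 = 124.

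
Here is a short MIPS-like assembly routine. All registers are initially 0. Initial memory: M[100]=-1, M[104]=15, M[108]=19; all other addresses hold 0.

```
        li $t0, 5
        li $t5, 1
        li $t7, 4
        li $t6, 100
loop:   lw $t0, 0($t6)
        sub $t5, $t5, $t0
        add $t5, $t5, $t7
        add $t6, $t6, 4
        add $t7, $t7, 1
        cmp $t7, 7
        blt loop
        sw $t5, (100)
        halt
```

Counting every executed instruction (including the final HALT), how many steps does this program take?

after li $t0, 5: $t0=5
after li $t5, 1: $t5=1
after li $t7, 4: $t7=4
after li $t6, 100: $t6=100
after lw $t0, 0($t6): $t0=M[100]=-1
after sub $t5, $t5, $t0: $t5=1-(-1)=2
after add $t5, $t5, $t7: $t5=2+4=6
after add $t6, $t6, 4: $t6=100+4=104
after add $t7, $t7, 1: $t7=4+1=5
cmp $t7, 7  (cmp 5,7)
blt loop: taken
after lw $t0, 0($t6): $t0=M[104]=15
after sub $t5, $t5, $t0: $t5=6-15=-9
after add $t5, $t5, $t7: $t5=(-9)+5=-4
after add $t6, $t6, 4: $t6=104+4=108
after add $t7, $t7, 1: $t7=5+1=6
cmp $t7, 7  (cmp 6,7)
blt loop: taken
after lw $t0, 0($t6): $t0=M[108]=19
after sub $t5, $t5, $t0: $t5=(-4)-19=-23
after add $t5, $t5, $t7: $t5=(-23)+6=-17
after add $t6, $t6, 4: $t6=108+4=112
after add $t7, $t7, 1: $t7=6+1=7
cmp $t7, 7  (cmp 7,7)
blt loop: not taken
sw $t5, (100) → M[100]=-17
halt.
Total executed instructions: 27.

27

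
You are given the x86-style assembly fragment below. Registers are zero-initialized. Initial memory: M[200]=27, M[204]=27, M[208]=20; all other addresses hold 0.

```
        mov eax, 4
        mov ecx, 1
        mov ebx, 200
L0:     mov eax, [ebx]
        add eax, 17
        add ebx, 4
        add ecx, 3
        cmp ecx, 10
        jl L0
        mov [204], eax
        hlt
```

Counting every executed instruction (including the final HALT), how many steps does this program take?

23

mov eax, 4 → eax=4
mov ecx, 1 → ecx=1
mov ebx, 200 → ebx=200
mov eax, [ebx] → eax=M[200]=27
add eax, 17 → eax=27+17=44
add ebx, 4 → ebx=200+4=204
add ecx, 3 → ecx=1+3=4
cmp ecx, 10  (cmp 4,10)
jl L0: taken
mov eax, [ebx] → eax=M[204]=27
add eax, 17 → eax=27+17=44
add ebx, 4 → ebx=204+4=208
add ecx, 3 → ecx=4+3=7
cmp ecx, 10  (cmp 7,10)
jl L0: taken
mov eax, [ebx] → eax=M[208]=20
add eax, 17 → eax=20+17=37
add ebx, 4 → ebx=208+4=212
add ecx, 3 → ecx=7+3=10
cmp ecx, 10  (cmp 10,10)
jl L0: not taken
mov [204], eax → M[204]=37
halt.
Total executed instructions: 23.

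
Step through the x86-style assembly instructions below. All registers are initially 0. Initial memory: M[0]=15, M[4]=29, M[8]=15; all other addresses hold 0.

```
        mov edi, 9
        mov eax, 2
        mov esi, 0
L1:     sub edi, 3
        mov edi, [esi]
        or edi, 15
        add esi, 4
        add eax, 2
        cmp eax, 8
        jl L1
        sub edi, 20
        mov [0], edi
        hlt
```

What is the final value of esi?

12

mov edi, 9 → edi=9
mov eax, 2 → eax=2
mov esi, 0 → esi=0
sub edi, 3 → edi=9-3=6
mov edi, [esi] → edi=M[0]=15
or edi, 15 → edi=15|15=15
add esi, 4 → esi=0+4=4
add eax, 2 → eax=2+2=4
cmp eax, 8  (cmp 4,8)
jl L1: taken
sub edi, 3 → edi=15-3=12
mov edi, [esi] → edi=M[4]=29
or edi, 15 → edi=29|15=31
add esi, 4 → esi=4+4=8
add eax, 2 → eax=4+2=6
cmp eax, 8  (cmp 6,8)
jl L1: taken
sub edi, 3 → edi=31-3=28
mov edi, [esi] → edi=M[8]=15
or edi, 15 → edi=15|15=15
add esi, 4 → esi=8+4=12
add eax, 2 → eax=6+2=8
cmp eax, 8  (cmp 8,8)
jl L1: not taken
sub edi, 20 → edi=15-20=-5
mov [0], edi → M[0]=-5
halt.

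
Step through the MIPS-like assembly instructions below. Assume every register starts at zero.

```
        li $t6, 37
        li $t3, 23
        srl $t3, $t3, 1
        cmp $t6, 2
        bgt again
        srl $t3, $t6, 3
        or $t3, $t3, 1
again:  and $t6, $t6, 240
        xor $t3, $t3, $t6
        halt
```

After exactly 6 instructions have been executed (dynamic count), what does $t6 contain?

li $t6, 37 → $t6=37
li $t3, 23 → $t3=23
srl $t3, $t3, 1 → $t3=23>>1=11
cmp $t6, 2  (cmp 37,2)
bgt again: taken
and $t6, $t6, 240 → $t6=37&240=32
After step 6: $t6 = 32.

32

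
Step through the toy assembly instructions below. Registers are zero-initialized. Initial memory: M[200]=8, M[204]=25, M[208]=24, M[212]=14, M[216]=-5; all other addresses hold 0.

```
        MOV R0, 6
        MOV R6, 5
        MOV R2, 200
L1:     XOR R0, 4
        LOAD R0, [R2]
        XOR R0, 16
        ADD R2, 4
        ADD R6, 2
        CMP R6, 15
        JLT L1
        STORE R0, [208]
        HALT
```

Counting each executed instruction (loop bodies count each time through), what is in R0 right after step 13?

after MOV R0, 6: R0=6
after MOV R6, 5: R6=5
after MOV R2, 200: R2=200
after XOR R0, 4: R0=6^4=2
after LOAD R0, [R2]: R0=M[200]=8
after XOR R0, 16: R0=8^16=24
after ADD R2, 4: R2=200+4=204
after ADD R6, 2: R6=5+2=7
CMP R6, 15  (cmp 7,15)
JLT L1: taken
after XOR R0, 4: R0=24^4=28
after LOAD R0, [R2]: R0=M[204]=25
after XOR R0, 16: R0=25^16=9
After step 13: R0 = 9.

9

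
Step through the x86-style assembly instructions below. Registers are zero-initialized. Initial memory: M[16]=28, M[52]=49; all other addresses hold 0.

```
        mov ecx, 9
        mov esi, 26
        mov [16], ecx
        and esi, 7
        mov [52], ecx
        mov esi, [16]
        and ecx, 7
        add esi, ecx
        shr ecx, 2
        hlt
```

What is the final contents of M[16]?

9

ecx=9
esi=26
mov [16], ecx → M[16]=9
esi=26&7=2
mov [52], ecx → M[52]=9
esi=M[16]=9
ecx=9&7=1
esi=9+1=10
ecx=1>>2=0
halt.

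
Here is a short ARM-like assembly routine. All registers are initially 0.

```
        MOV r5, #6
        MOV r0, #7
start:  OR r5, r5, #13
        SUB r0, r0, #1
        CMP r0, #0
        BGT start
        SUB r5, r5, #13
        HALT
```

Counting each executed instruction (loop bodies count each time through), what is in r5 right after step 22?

r5=6
r0=7
r5=6|13=15
r0=7-1=6
CMP r0, #0  (cmp 6,0)
BGT start: taken
r5=15|13=15
r0=6-1=5
CMP r0, #0  (cmp 5,0)
BGT start: taken
r5=15|13=15
r0=5-1=4
CMP r0, #0  (cmp 4,0)
BGT start: taken
r5=15|13=15
r0=4-1=3
CMP r0, #0  (cmp 3,0)
BGT start: taken
r5=15|13=15
r0=3-1=2
CMP r0, #0  (cmp 2,0)
BGT start: taken
After step 22: r5 = 15.

15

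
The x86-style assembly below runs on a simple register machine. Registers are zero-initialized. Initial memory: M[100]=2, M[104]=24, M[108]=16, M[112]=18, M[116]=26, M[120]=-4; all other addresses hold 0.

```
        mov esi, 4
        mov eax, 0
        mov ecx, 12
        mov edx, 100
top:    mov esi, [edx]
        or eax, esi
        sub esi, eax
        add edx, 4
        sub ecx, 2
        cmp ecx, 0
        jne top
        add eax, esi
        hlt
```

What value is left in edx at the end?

124

mov esi, 4 → esi=4
mov eax, 0 → eax=0
mov ecx, 12 → ecx=12
mov edx, 100 → edx=100
mov esi, [edx] → esi=M[100]=2
or eax, esi → eax=0|2=2
sub esi, eax → esi=2-2=0
add edx, 4 → edx=100+4=104
sub ecx, 2 → ecx=12-2=10
cmp ecx, 0  (cmp 10,0)
jne top: taken
mov esi, [edx] → esi=M[104]=24
or eax, esi → eax=2|24=26
sub esi, eax → esi=24-26=-2
add edx, 4 → edx=104+4=108
sub ecx, 2 → ecx=10-2=8
cmp ecx, 0  (cmp 8,0)
jne top: taken
mov esi, [edx] → esi=M[108]=16
or eax, esi → eax=26|16=26
sub esi, eax → esi=16-26=-10
add edx, 4 → edx=108+4=112
sub ecx, 2 → ecx=8-2=6
cmp ecx, 0  (cmp 6,0)
jne top: taken
mov esi, [edx] → esi=M[112]=18
or eax, esi → eax=26|18=26
sub esi, eax → esi=18-26=-8
add edx, 4 → edx=112+4=116
sub ecx, 2 → ecx=6-2=4
cmp ecx, 0  (cmp 4,0)
jne top: taken
mov esi, [edx] → esi=M[116]=26
or eax, esi → eax=26|26=26
sub esi, eax → esi=26-26=0
add edx, 4 → edx=116+4=120
sub ecx, 2 → ecx=4-2=2
cmp ecx, 0  (cmp 2,0)
jne top: taken
mov esi, [edx] → esi=M[120]=-4
or eax, esi → eax=26|(-4)=-2
sub esi, eax → esi=(-4)-(-2)=-2
add edx, 4 → edx=120+4=124
sub ecx, 2 → ecx=2-2=0
cmp ecx, 0  (cmp 0,0)
jne top: not taken
add eax, esi → eax=(-2)+(-2)=-4
halt.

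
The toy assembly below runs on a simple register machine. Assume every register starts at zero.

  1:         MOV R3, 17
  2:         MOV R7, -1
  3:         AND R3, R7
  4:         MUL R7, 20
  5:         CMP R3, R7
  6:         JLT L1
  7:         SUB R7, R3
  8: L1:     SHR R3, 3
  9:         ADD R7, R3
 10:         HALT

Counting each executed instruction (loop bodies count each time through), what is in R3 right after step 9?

MOV R3, 17 → R3=17
MOV R7, -1 → R7=-1
AND R3, R7 → R3=17&(-1)=17
MUL R7, 20 → R7=(-1)*20=-20
CMP R3, R7  (cmp 17,-20)
JLT L1: not taken
SUB R7, R3 → R7=(-20)-17=-37
SHR R3, 3 → R3=17>>3=2
ADD R7, R3 → R7=(-37)+2=-35
After step 9: R3 = 2.

2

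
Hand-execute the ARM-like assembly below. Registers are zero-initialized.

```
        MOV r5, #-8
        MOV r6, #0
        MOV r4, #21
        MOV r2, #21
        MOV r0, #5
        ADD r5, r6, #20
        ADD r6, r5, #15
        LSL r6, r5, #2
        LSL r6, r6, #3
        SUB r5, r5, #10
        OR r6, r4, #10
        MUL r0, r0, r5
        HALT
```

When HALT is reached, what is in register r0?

50

r5=-8
r6=0
r4=21
r2=21
r0=5
r5=0+20=20
r6=20+15=35
r6=20<<2=80
r6=80<<3=640
r5=20-10=10
r6=21|10=31
r0=5*10=50
halt.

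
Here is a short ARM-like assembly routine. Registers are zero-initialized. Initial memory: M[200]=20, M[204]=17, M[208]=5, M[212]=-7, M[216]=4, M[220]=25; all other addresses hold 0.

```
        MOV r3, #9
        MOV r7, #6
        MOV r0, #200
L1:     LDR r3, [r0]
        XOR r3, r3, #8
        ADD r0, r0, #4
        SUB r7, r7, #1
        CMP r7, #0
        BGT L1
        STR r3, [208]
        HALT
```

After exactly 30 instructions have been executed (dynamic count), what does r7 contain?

MOV r3, #9 → r3=9
MOV r7, #6 → r7=6
MOV r0, #200 → r0=200
LDR r3, [r0] → r3=M[200]=20
XOR r3, r3, #8 → r3=20^8=28
ADD r0, r0, #4 → r0=200+4=204
SUB r7, r7, #1 → r7=6-1=5
CMP r7, #0  (cmp 5,0)
BGT L1: taken
LDR r3, [r0] → r3=M[204]=17
XOR r3, r3, #8 → r3=17^8=25
ADD r0, r0, #4 → r0=204+4=208
SUB r7, r7, #1 → r7=5-1=4
CMP r7, #0  (cmp 4,0)
BGT L1: taken
LDR r3, [r0] → r3=M[208]=5
XOR r3, r3, #8 → r3=5^8=13
ADD r0, r0, #4 → r0=208+4=212
SUB r7, r7, #1 → r7=4-1=3
CMP r7, #0  (cmp 3,0)
BGT L1: taken
LDR r3, [r0] → r3=M[212]=-7
XOR r3, r3, #8 → r3=(-7)^8=-15
ADD r0, r0, #4 → r0=212+4=216
SUB r7, r7, #1 → r7=3-1=2
CMP r7, #0  (cmp 2,0)
BGT L1: taken
LDR r3, [r0] → r3=M[216]=4
XOR r3, r3, #8 → r3=4^8=12
ADD r0, r0, #4 → r0=216+4=220
After step 30: r7 = 2.

2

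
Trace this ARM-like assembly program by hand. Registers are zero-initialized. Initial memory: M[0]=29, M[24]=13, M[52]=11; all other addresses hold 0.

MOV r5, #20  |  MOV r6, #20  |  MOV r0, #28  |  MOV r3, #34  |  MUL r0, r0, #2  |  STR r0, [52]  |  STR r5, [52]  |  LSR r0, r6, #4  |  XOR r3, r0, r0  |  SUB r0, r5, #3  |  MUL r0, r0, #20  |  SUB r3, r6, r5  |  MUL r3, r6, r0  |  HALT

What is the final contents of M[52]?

after MOV r5, #20: r5=20
after MOV r6, #20: r6=20
after MOV r0, #28: r0=28
after MOV r3, #34: r3=34
after MUL r0, r0, #2: r0=28*2=56
STR r0, [52] → M[52]=56
STR r5, [52] → M[52]=20
after LSR r0, r6, #4: r0=20>>4=1
after XOR r3, r0, r0: r3=1^1=0
after SUB r0, r5, #3: r0=20-3=17
after MUL r0, r0, #20: r0=17*20=340
after SUB r3, r6, r5: r3=20-20=0
after MUL r3, r6, r0: r3=20*340=6800
halt.

20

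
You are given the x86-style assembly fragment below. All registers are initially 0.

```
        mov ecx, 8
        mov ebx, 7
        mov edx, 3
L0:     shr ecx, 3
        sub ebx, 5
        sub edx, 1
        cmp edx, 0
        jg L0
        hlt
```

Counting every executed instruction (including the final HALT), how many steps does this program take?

19

ecx=8
ebx=7
edx=3
ecx=8>>3=1
ebx=7-5=2
edx=3-1=2
cmp edx, 0  (cmp 2,0)
jg L0: taken
ecx=1>>3=0
ebx=2-5=-3
edx=2-1=1
cmp edx, 0  (cmp 1,0)
jg L0: taken
ecx=0>>3=0
ebx=(-3)-5=-8
edx=1-1=0
cmp edx, 0  (cmp 0,0)
jg L0: not taken
halt.
Total executed instructions: 19.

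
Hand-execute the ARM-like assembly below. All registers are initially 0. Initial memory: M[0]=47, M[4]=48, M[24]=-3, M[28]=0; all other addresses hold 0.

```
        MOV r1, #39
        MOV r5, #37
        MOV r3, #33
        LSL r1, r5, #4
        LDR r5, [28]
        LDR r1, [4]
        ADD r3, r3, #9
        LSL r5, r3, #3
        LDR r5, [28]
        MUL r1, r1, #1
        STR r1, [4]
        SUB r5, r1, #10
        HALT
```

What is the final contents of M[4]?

after MOV r1, #39: r1=39
after MOV r5, #37: r5=37
after MOV r3, #33: r3=33
after LSL r1, r5, #4: r1=37<<4=592
after LDR r5, [28]: r5=M[28]=0
after LDR r1, [4]: r1=M[4]=48
after ADD r3, r3, #9: r3=33+9=42
after LSL r5, r3, #3: r5=42<<3=336
after LDR r5, [28]: r5=M[28]=0
after MUL r1, r1, #1: r1=48*1=48
STR r1, [4] → M[4]=48
after SUB r5, r1, #10: r5=48-10=38
halt.

48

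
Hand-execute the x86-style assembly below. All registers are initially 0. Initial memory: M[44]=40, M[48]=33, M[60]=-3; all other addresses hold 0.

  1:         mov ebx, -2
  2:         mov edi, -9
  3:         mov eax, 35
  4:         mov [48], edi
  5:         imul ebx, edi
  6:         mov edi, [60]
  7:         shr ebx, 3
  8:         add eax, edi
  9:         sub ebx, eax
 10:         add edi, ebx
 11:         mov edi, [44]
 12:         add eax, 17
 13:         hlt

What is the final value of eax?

ebx=-2
edi=-9
eax=35
mov [48], edi → M[48]=-9
ebx=(-2)*(-9)=18
edi=M[60]=-3
ebx=18>>3=2
eax=35+(-3)=32
ebx=2-32=-30
edi=(-3)+(-30)=-33
edi=M[44]=40
eax=32+17=49
halt.

49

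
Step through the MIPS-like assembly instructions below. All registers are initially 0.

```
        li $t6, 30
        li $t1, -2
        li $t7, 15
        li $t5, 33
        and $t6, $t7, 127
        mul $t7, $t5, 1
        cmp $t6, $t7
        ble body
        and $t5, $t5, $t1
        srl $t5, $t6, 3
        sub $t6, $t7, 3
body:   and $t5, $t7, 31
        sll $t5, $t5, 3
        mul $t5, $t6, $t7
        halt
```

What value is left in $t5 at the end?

li $t6, 30 → $t6=30
li $t1, -2 → $t1=-2
li $t7, 15 → $t7=15
li $t5, 33 → $t5=33
and $t6, $t7, 127 → $t6=15&127=15
mul $t7, $t5, 1 → $t7=33*1=33
cmp $t6, $t7  (cmp 15,33)
ble body: taken
and $t5, $t7, 31 → $t5=33&31=1
sll $t5, $t5, 3 → $t5=1<<3=8
mul $t5, $t6, $t7 → $t5=15*33=495
halt.

495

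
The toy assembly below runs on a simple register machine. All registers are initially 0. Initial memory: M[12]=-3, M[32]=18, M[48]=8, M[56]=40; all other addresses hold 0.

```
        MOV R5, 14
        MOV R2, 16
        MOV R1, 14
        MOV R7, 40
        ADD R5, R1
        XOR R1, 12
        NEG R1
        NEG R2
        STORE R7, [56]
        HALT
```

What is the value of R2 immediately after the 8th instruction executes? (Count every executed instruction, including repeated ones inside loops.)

MOV R5, 14 → R5=14
MOV R2, 16 → R2=16
MOV R1, 14 → R1=14
MOV R7, 40 → R7=40
ADD R5, R1 → R5=14+14=28
XOR R1, 12 → R1=14^12=2
NEG R1 → R1=-(2)=-2
NEG R2 → R2=-(16)=-16
After step 8: R2 = -16.

-16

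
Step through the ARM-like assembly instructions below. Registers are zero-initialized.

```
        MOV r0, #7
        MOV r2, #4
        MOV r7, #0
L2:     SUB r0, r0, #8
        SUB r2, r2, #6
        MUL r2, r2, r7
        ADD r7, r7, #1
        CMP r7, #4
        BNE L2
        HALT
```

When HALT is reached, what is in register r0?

-25

MOV r0, #7 → r0=7
MOV r2, #4 → r2=4
MOV r7, #0 → r7=0
SUB r0, r0, #8 → r0=7-8=-1
SUB r2, r2, #6 → r2=4-6=-2
MUL r2, r2, r7 → r2=(-2)*0=0
ADD r7, r7, #1 → r7=0+1=1
CMP r7, #4  (cmp 1,4)
BNE L2: taken
SUB r0, r0, #8 → r0=(-1)-8=-9
SUB r2, r2, #6 → r2=0-6=-6
MUL r2, r2, r7 → r2=(-6)*1=-6
ADD r7, r7, #1 → r7=1+1=2
CMP r7, #4  (cmp 2,4)
BNE L2: taken
SUB r0, r0, #8 → r0=(-9)-8=-17
SUB r2, r2, #6 → r2=(-6)-6=-12
MUL r2, r2, r7 → r2=(-12)*2=-24
ADD r7, r7, #1 → r7=2+1=3
CMP r7, #4  (cmp 3,4)
BNE L2: taken
SUB r0, r0, #8 → r0=(-17)-8=-25
SUB r2, r2, #6 → r2=(-24)-6=-30
MUL r2, r2, r7 → r2=(-30)*3=-90
ADD r7, r7, #1 → r7=3+1=4
CMP r7, #4  (cmp 4,4)
BNE L2: not taken
halt.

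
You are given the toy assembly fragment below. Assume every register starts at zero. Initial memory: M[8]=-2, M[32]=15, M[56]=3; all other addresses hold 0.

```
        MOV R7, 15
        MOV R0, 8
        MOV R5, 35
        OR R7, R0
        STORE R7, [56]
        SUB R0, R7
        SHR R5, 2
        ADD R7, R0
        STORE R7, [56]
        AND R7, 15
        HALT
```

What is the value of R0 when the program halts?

-7

R7=15
R0=8
R5=35
R7=15|8=15
STORE R7, [56] → M[56]=15
R0=8-15=-7
R5=35>>2=8
R7=15+(-7)=8
STORE R7, [56] → M[56]=8
R7=8&15=8
halt.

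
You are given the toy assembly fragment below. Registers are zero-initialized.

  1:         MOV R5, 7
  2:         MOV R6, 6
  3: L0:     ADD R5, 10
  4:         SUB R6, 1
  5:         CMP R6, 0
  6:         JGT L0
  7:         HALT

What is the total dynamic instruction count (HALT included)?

R5=7
R6=6
R5=7+10=17
R6=6-1=5
CMP R6, 0  (cmp 5,0)
JGT L0: taken
R5=17+10=27
R6=5-1=4
CMP R6, 0  (cmp 4,0)
JGT L0: taken
R5=27+10=37
R6=4-1=3
CMP R6, 0  (cmp 3,0)
JGT L0: taken
R5=37+10=47
R6=3-1=2
CMP R6, 0  (cmp 2,0)
JGT L0: taken
R5=47+10=57
R6=2-1=1
CMP R6, 0  (cmp 1,0)
JGT L0: taken
R5=57+10=67
R6=1-1=0
CMP R6, 0  (cmp 0,0)
JGT L0: not taken
halt.
Total executed instructions: 27.

27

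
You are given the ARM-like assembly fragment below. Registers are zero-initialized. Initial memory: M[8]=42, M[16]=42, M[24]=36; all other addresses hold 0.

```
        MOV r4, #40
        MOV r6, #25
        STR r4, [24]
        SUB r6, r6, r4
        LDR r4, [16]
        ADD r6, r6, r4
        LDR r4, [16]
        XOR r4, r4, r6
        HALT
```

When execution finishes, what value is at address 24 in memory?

MOV r4, #40 → r4=40
MOV r6, #25 → r6=25
STR r4, [24] → M[24]=40
SUB r6, r6, r4 → r6=25-40=-15
LDR r4, [16] → r4=M[16]=42
ADD r6, r6, r4 → r6=(-15)+42=27
LDR r4, [16] → r4=M[16]=42
XOR r4, r4, r6 → r4=42^27=49
halt.

40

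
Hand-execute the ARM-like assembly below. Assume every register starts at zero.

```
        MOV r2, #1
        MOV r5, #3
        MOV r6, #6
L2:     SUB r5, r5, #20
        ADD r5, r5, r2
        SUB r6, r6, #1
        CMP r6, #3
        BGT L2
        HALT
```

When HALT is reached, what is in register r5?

-54

MOV r2, #1 → r2=1
MOV r5, #3 → r5=3
MOV r6, #6 → r6=6
SUB r5, r5, #20 → r5=3-20=-17
ADD r5, r5, r2 → r5=(-17)+1=-16
SUB r6, r6, #1 → r6=6-1=5
CMP r6, #3  (cmp 5,3)
BGT L2: taken
SUB r5, r5, #20 → r5=(-16)-20=-36
ADD r5, r5, r2 → r5=(-36)+1=-35
SUB r6, r6, #1 → r6=5-1=4
CMP r6, #3  (cmp 4,3)
BGT L2: taken
SUB r5, r5, #20 → r5=(-35)-20=-55
ADD r5, r5, r2 → r5=(-55)+1=-54
SUB r6, r6, #1 → r6=4-1=3
CMP r6, #3  (cmp 3,3)
BGT L2: not taken
halt.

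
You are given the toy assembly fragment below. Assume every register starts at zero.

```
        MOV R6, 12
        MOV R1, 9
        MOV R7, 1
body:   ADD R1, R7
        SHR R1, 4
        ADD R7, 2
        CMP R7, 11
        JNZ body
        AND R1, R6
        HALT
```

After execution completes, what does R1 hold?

R6=12
R1=9
R7=1
R1=9+1=10
R1=10>>4=0
R7=1+2=3
CMP R7, 11  (cmp 3,11)
JNZ body: taken
R1=0+3=3
R1=3>>4=0
R7=3+2=5
CMP R7, 11  (cmp 5,11)
JNZ body: taken
R1=0+5=5
R1=5>>4=0
R7=5+2=7
CMP R7, 11  (cmp 7,11)
JNZ body: taken
R1=0+7=7
R1=7>>4=0
R7=7+2=9
CMP R7, 11  (cmp 9,11)
JNZ body: taken
R1=0+9=9
R1=9>>4=0
R7=9+2=11
CMP R7, 11  (cmp 11,11)
JNZ body: not taken
R1=0&12=0
halt.

0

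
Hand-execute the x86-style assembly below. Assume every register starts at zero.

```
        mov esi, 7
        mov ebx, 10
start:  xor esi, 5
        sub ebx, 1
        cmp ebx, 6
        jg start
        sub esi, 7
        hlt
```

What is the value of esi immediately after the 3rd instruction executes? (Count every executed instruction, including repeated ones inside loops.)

after mov esi, 7: esi=7
after mov ebx, 10: ebx=10
after xor esi, 5: esi=7^5=2
After step 3: esi = 2.

2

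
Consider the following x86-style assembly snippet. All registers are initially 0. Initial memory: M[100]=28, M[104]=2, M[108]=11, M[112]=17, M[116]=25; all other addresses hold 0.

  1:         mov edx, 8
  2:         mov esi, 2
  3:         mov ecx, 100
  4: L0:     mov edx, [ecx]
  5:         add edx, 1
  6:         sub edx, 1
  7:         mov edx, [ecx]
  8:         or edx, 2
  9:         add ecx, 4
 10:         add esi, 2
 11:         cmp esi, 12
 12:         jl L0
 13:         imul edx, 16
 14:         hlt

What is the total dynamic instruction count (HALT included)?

50

mov edx, 8 → edx=8
mov esi, 2 → esi=2
mov ecx, 100 → ecx=100
mov edx, [ecx] → edx=M[100]=28
add edx, 1 → edx=28+1=29
sub edx, 1 → edx=29-1=28
mov edx, [ecx] → edx=M[100]=28
or edx, 2 → edx=28|2=30
add ecx, 4 → ecx=100+4=104
add esi, 2 → esi=2+2=4
cmp esi, 12  (cmp 4,12)
jl L0: taken
mov edx, [ecx] → edx=M[104]=2
add edx, 1 → edx=2+1=3
sub edx, 1 → edx=3-1=2
mov edx, [ecx] → edx=M[104]=2
or edx, 2 → edx=2|2=2
add ecx, 4 → ecx=104+4=108
add esi, 2 → esi=4+2=6
cmp esi, 12  (cmp 6,12)
jl L0: taken
mov edx, [ecx] → edx=M[108]=11
add edx, 1 → edx=11+1=12
sub edx, 1 → edx=12-1=11
mov edx, [ecx] → edx=M[108]=11
or edx, 2 → edx=11|2=11
add ecx, 4 → ecx=108+4=112
add esi, 2 → esi=6+2=8
cmp esi, 12  (cmp 8,12)
jl L0: taken
mov edx, [ecx] → edx=M[112]=17
add edx, 1 → edx=17+1=18
sub edx, 1 → edx=18-1=17
mov edx, [ecx] → edx=M[112]=17
or edx, 2 → edx=17|2=19
add ecx, 4 → ecx=112+4=116
add esi, 2 → esi=8+2=10
cmp esi, 12  (cmp 10,12)
jl L0: taken
mov edx, [ecx] → edx=M[116]=25
add edx, 1 → edx=25+1=26
sub edx, 1 → edx=26-1=25
mov edx, [ecx] → edx=M[116]=25
or edx, 2 → edx=25|2=27
add ecx, 4 → ecx=116+4=120
add esi, 2 → esi=10+2=12
cmp esi, 12  (cmp 12,12)
jl L0: not taken
imul edx, 16 → edx=27*16=432
halt.
Total executed instructions: 50.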